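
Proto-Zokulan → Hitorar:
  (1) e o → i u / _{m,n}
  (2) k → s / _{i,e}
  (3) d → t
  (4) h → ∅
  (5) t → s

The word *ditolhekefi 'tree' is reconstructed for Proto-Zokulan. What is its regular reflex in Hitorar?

Hitorar: start from *ditolhekefi.
  rule 1: no change — ditolhekefi
  rule 2 (palatalisation): ditolhekefi → ditolhesefi
  rule 3 (unconditioned shift): ditolhesefi → titolhesefi
  rule 4 (h-loss): titolhesefi → titolesefi
  rule 5 (unconditioned shift): titolesefi → sisolesefi
  ⇒ Hitorar sisolesefi

sisolesefi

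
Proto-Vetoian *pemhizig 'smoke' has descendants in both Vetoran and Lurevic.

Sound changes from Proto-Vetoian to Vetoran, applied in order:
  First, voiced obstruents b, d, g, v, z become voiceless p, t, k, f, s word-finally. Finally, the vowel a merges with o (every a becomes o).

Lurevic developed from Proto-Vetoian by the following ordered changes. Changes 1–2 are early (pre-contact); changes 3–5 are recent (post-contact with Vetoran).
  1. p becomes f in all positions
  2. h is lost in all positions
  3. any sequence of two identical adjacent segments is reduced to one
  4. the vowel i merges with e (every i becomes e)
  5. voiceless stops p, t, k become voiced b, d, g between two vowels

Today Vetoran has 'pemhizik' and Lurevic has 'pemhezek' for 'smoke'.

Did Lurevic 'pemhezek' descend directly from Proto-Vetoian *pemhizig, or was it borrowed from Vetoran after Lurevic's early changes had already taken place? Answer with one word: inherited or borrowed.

borrowed

If inherited, *pemhizig would pass through all of Lurevic's changes:
Lurevic: *pemhizig
  pemhizig → femhizig   [unconditioned shift]
  femhizig → femizig   [h-loss]
  femizig (rule 3 does not apply)
  femizig → femezeg   [vowel merger]
  femezeg (rule 5 does not apply)
  giving Lurevic femezeg.
If borrowed from Vetoran 'pemhizik' after the early changes, it would undergo only the recent ones:
  rule 3 (degemination): no change (pemhizik)
  rule 4 (vowel merger): pemhizik → pemhezek
  rule 5 (intervocalic voicing): no change (pemhezek)
  ⇒ as a loan: pemhezek
Lurevic 'pemhezek' matches the loan outcome 'pemhezek', not the inherited 'femezeg' — it skipped the early Lurevic changes, so it was borrowed from Vetoran.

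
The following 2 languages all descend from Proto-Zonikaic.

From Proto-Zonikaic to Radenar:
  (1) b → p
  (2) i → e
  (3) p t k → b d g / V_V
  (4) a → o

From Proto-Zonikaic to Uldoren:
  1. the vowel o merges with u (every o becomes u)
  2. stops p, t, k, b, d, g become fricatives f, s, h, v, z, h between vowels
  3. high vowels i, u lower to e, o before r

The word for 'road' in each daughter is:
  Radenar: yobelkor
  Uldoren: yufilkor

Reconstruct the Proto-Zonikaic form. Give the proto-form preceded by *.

*yopilkor

Position 4: Radenar has e, Uldoren has i. Uldoren preserves i here (none of its changes turn any other segment into i), so the proto-segment is *i.
Position 2: Radenar has o, Uldoren has u. Taking the neighbouring segments as reconstructed: Radenar o could go back to *a or *o; Uldoren u could go back to *o or *u — the one source consistent with every daughter is *o.
This points to *yopilkor. Verify forward in each daughter:
Radenar: start from *yopilkor.
  rule 1: no change — yopilkor
  rule 2 (vowel merger): yopilkor → yopelkor
  rule 3 (intervocalic voicing): yopelkor → yobelkor
  rule 4: no change — yobelkor
  ⇒ Radenar yobelkor
Uldoren: *yopilkor > yupilkur > yufilkur > yufilkor  (by vowel merger, intervocalic lenition, pre-rhotic lowering)
*yopilkor is the unique common source.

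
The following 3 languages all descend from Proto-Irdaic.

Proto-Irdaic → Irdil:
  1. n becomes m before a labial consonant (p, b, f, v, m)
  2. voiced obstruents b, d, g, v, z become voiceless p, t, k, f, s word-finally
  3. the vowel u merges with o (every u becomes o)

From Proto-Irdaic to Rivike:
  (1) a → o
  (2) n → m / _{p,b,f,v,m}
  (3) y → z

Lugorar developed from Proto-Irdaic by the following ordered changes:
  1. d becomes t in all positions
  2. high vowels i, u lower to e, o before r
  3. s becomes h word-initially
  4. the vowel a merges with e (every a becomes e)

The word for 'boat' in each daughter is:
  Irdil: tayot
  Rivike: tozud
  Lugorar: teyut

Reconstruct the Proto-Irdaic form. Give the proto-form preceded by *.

*tayud

Position 4: Irdil has o, Rivike has u, Lugorar has u. Rivike preserves u here (none of its changes turn any other segment into u), so the proto-segment is *u.
Position 5: Irdil has t, Rivike has d, Lugorar has t. Rivike preserves d here (none of its changes turn any other segment into d), so the proto-segment is *d.
Continuing position by position gives *tayud; check it forward:
Irdil: start from *tayud.
  rule 1: no change — tayud
  rule 2 (final devoicing): tayud → tayut
  rule 3 (vowel merger): tayut → tayot
  ⇒ Irdil tayot
Rivike: start from *tayud.
  rule 1 (vowel merger): tayud → toyud
  rule 2: no change — toyud
  rule 3 (unconditioned shift): toyud → tozud
  ⇒ Rivike tozud
Lugorar: *tayud
  tayud → tayut   [unconditioned shift]
  tayut (rule 2 does not apply)
  tayut (rule 3 does not apply)
  tayut → teyut   [vowel merger]
  giving Lugorar teyut.
No other proto-form is consistent with every reflex, so the reconstruction is *tayud.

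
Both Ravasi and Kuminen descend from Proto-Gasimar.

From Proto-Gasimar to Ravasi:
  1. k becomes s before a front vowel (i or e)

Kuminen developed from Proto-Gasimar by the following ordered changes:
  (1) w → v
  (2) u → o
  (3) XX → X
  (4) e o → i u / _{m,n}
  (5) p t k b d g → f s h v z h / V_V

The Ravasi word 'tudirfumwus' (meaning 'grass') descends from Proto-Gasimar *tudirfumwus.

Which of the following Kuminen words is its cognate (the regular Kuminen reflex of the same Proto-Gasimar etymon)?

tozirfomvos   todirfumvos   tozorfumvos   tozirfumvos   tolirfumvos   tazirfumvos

tozirfumvos

Kuminen: start from *tudirfumwus.
  rule 1 (unconditioned shift): tudirfumwus → tudirfumvus
  rule 2 (vowel merger): tudirfumvus → todirfomvos
  rule 3: no change — todirfomvos
  rule 4 (pre-nasal raising): todirfomvos → todirfumvos
  rule 5 (intervocalic lenition): todirfumvos → tozirfumvos
  ⇒ Kuminen tozirfumvos
Only 'tozirfumvos' matches the regular Kuminen development of *tudirfumwus.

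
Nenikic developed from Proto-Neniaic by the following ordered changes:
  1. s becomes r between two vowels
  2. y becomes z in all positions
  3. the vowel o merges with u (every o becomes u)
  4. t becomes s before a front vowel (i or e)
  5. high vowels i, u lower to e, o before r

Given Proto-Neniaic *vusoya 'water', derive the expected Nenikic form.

Nenikic: start from *vusoya.
  rule 1 (rhotacism): vusoya → vuroya
  rule 2 (unconditioned shift): vuroya → vuroza
  rule 3 (vowel merger): vuroza → vuruza
  rule 4: no change — vuruza
  rule 5 (pre-rhotic lowering): vuruza → voruza
  ⇒ Nenikic voruza

voruza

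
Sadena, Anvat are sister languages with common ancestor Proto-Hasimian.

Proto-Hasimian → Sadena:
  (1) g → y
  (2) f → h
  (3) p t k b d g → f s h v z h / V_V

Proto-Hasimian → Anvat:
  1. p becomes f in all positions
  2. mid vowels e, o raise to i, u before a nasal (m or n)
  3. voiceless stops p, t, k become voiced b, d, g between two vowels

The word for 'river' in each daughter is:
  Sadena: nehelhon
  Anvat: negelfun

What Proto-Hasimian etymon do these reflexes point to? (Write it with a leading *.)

Position 3: Sadena has h, Anvat has g. Taking the neighbouring segments as reconstructed: Sadena h could go back to *k or *f or *h; Anvat g could go back to *k or *g — the one source consistent with every daughter is *k.
Position 7: Sadena has o, Anvat has u. Sadena preserves o here (none of its changes turn any other segment into o), so the proto-segment is *o.
Position 6: Sadena has h, Anvat has f. Taking the neighbouring segments as reconstructed: Sadena h could go back to *f or *h; Anvat f could go back to *p or *f — the one source consistent with every daughter is *f.
Continuing position by position gives *nekelfon; check it forward:
Sadena: *nekelfon
  nekelfon (rule 1 does not apply)
  nekelfon → nekelhon   [unconditioned shift]
  nekelhon → nehelhon   [intervocalic lenition]
  giving Sadena nehelhon.
Anvat: *nekelfon > nekelfun > negelfun  (by pre-nasal raising, intervocalic voicing)
*nekelfon is the unique common source.

*nekelfon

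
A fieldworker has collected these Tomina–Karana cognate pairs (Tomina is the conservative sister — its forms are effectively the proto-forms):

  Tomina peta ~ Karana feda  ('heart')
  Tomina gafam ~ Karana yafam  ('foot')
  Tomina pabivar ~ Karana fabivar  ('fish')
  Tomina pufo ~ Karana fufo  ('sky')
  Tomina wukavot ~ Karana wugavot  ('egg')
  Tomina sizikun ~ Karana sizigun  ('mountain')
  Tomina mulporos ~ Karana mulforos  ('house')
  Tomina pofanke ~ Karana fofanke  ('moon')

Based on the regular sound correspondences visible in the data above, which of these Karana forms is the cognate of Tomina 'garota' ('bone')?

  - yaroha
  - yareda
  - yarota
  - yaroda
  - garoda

yaroda

gafam ~ yafam — Tomina g corresponds to Karana y word-initially before a back vowel.
peta ~ feda — Tomina t corresponds to Karana d between vowels (before a back vowel).
Applying these to Tomina 'garota':
  garota → yarota   (g→y word-initially before a back vowel)
  yarota → yaroda   (t→d between vowels (before a back vowel))
So the Karana cognate is 'yaroda'.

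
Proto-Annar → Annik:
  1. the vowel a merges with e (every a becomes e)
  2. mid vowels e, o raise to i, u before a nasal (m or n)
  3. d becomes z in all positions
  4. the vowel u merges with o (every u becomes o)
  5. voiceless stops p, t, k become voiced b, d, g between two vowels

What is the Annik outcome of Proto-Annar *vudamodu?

Annik: *vudamodu
  vudamodu → vudemodu   [vowel merger]
  vudemodu → vudimodu   [pre-nasal raising]
  vudimodu → vuzimozu   [unconditioned shift]
  vuzimozu → vozimozo   [vowel merger]
  vozimozo (rule 5 does not apply)
  giving Annik vozimozo.

vozimozo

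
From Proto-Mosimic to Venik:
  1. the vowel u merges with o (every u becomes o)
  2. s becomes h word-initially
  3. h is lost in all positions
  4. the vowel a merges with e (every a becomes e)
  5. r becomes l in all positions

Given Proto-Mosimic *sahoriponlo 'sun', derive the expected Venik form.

eoliponlo

Venik: *sahoriponlo
  sahoriponlo (rule 1 does not apply)
  sahoriponlo → hahoriponlo   [debuccalisation]
  hahoriponlo → aoriponlo   [h-loss]
  aoriponlo → eoriponlo   [vowel merger]
  eoriponlo → eoliponlo   [unconditioned shift]
  giving Venik eoliponlo.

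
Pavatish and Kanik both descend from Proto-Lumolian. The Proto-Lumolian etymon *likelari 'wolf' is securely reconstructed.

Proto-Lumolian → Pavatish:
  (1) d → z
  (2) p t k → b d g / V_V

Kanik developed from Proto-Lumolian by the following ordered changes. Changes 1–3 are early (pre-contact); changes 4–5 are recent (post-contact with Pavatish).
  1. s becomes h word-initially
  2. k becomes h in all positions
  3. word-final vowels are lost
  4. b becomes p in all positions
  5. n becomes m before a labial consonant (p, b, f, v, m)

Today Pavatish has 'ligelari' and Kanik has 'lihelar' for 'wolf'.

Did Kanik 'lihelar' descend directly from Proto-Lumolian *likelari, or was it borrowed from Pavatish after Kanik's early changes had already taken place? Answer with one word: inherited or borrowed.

inherited

If inherited, *likelari would pass through all of Kanik's changes:
Kanik: *likelari > lihelari > lihelar  (by unconditioned shift, apocope)
If borrowed from Pavatish 'ligelari' after the early changes, it would undergo only the recent ones:
  rule 4 (unconditioned shift): no change (ligelari)
  rule 5 (nasal place assimilation): no change (ligelari)
  ⇒ as a loan: ligelari
Kanik 'lihelar' matches the inherited outcome exactly, so it is an inherited cognate, not a loan.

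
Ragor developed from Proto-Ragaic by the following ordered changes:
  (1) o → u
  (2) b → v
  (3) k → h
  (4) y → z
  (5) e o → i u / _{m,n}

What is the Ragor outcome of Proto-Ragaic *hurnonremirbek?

hurnunrimirveh

Ragor: *hurnonremirbek
  hurnonremirbek → hurnunremirbek   [vowel merger]
  hurnunremirbek → hurnunremirvek   [unconditioned shift]
  hurnunremirvek → hurnunremirveh   [unconditioned shift]
  hurnunremirveh (rule 4 does not apply)
  hurnunremirveh → hurnunrimirveh   [pre-nasal raising]
  giving Ragor hurnunrimirveh.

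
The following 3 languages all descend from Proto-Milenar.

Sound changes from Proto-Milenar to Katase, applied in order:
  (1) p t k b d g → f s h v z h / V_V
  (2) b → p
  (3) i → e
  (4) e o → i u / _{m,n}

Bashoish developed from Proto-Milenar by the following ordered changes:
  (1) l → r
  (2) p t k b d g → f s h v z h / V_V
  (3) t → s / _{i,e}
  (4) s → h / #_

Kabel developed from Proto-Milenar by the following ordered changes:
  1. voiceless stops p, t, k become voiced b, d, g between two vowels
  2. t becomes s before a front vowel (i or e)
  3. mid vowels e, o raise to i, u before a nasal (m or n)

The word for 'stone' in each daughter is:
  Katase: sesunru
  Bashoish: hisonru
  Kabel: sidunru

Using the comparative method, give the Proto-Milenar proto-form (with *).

Position 4: Katase has u, Bashoish has o, Kabel has u. Bashoish preserves o here (none of its changes turn any other segment into o), so the proto-segment is *o.
Position 3: Katase has s, Bashoish has s, Kabel has d. Taking the neighbouring segments as reconstructed: Katase s could go back to *t or *s; Bashoish s could go back to *t or *s; Kabel d could go back to *t or *d — the one source consistent with every daughter is *t.
This points to *sitonru. Verify forward in each daughter:
Katase: *sitonru > sisonru > sesonru > sesunru  (by intervocalic lenition, vowel merger, pre-nasal raising)
Bashoish: *sitonru
  sitonru (rule 1 does not apply)
  sitonru → sisonru   [intervocalic lenition]
  sisonru (rule 3 does not apply)
  sisonru → hisonru   [debuccalisation]
  giving Bashoish hisonru.
Kabel: *sitonru > sidonru > sidunru  (by intervocalic voicing, pre-nasal raising)
*sitonru is the unique common source.

*sitonru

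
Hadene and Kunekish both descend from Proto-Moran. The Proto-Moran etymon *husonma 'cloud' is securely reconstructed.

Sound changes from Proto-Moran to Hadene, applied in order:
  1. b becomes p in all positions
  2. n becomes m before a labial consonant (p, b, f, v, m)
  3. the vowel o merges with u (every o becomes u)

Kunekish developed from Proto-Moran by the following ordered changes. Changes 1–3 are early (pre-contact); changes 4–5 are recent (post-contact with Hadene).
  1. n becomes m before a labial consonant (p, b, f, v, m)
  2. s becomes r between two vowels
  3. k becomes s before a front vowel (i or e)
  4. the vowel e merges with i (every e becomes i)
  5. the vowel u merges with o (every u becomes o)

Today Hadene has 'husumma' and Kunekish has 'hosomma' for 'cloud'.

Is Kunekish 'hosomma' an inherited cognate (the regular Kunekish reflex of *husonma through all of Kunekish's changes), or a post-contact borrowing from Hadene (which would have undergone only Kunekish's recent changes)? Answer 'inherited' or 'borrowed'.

If inherited, *husonma would pass through all of Kunekish's changes:
Kunekish: start from *husonma.
  rule 1 (nasal place assimilation): husonma → husomma
  rule 2 (rhotacism): husomma → huromma
  rule 3: no change — huromma
  rule 4: no change — huromma
  rule 5 (vowel merger): huromma → horomma
  ⇒ Kunekish horomma
If borrowed from Hadene 'husumma' after the early changes, it would undergo only the recent ones:
  rule 4 (vowel merger): no change (husumma)
  rule 5 (vowel merger): husumma → hosomma
  ⇒ as a loan: hosomma
Kunekish 'hosomma' matches the loan outcome 'hosomma', not the inherited 'horomma' — it skipped the early Kunekish changes, so it was borrowed from Hadene.

borrowed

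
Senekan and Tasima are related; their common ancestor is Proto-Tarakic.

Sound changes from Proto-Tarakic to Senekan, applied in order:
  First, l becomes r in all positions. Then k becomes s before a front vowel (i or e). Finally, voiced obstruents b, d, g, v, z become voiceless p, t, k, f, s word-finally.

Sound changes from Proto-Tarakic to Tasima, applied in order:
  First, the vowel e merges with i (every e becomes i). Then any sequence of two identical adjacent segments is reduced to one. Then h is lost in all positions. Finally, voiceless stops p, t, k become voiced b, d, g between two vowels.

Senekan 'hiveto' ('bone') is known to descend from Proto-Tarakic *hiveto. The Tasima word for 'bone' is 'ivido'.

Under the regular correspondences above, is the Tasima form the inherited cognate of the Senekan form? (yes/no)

yes

Derive the expected Tasima reflex of *hiveto:
Tasima: start from *hiveto.
  rule 1 (vowel merger): hiveto → hivito
  rule 2: no change — hivito
  rule 3 (h-loss): hivito → ivito
  rule 4 (intervocalic voicing): ivito → ivido
  ⇒ Tasima ivido
Tasima 'ivido' matches the regular reflex exactly, so the pair is cognate.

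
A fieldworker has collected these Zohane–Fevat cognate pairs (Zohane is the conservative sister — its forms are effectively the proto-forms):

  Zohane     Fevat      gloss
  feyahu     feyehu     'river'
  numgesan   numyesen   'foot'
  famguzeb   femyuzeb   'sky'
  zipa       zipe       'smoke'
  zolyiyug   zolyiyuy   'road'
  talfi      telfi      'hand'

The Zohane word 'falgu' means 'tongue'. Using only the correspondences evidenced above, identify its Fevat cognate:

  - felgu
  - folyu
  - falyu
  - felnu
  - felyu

felyu

feyahu ~ feyehu, talfi ~ telfi — Zohane a corresponds to Fevat e after a consonant, before a consonant other than r, m, n, p, b, f, v.
famguzeb ~ femyuzeb — Zohane g corresponds to Fevat y after a consonant, before a back vowel.
Applying these to Zohane 'falgu':
  falgu → felgu   (a→e after a consonant, before a consonant other than r, m, n, p, b, f, v)
  felgu → felyu   (g→y after a consonant, before a back vowel)
So the Fevat cognate is 'felyu'.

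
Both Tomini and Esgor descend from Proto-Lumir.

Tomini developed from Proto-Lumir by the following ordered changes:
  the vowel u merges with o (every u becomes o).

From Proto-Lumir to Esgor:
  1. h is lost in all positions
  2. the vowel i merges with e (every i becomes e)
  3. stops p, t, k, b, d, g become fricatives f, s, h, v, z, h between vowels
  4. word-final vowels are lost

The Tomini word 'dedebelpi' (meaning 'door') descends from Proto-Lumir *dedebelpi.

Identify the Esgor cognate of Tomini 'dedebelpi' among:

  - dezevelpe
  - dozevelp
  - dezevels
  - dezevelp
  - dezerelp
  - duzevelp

dezevelp

Esgor: start from *dedebelpi.
  rule 1: no change — dedebelpi
  rule 2 (vowel merger): dedebelpi → dedebelpe
  rule 3 (intervocalic lenition): dedebelpe → dezevelpe
  rule 4 (apocope): dezevelpe → dezevelp
  ⇒ Esgor dezevelp
The other candidates each miss or misapply at least one Esgor change.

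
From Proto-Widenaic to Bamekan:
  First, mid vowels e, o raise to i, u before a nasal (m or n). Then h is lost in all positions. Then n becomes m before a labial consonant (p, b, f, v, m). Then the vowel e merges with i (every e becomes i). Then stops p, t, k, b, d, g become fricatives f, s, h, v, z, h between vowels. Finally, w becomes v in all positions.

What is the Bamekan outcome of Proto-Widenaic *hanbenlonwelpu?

ambinlunvilpu

Bamekan: start from *hanbenlonwelpu.
  rule 1 (pre-nasal raising): hanbenlonwelpu → hanbinlunwelpu
  rule 2 (h-loss): hanbinlunwelpu → anbinlunwelpu
  rule 3 (nasal place assimilation): anbinlunwelpu → ambinlunwelpu
  rule 4 (vowel merger): ambinlunwelpu → ambinlunwilpu
  rule 5: no change — ambinlunwilpu
  rule 6 (unconditioned shift): ambinlunwilpu → ambinlunvilpu
  ⇒ Bamekan ambinlunvilpu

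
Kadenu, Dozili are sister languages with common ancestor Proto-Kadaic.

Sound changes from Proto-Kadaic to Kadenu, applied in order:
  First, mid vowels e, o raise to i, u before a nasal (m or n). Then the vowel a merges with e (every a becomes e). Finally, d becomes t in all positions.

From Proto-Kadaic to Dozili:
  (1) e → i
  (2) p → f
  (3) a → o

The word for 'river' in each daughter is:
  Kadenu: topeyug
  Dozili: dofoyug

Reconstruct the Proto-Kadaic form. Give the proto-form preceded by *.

*dopayug

Position 4: Kadenu has e, Dozili has o. Taking the neighbouring segments as reconstructed: Kadenu e could go back to *a or *e; Dozili o could go back to *a or *o — the one source consistent with every daughter is *a.
Position 1: Kadenu has t, Dozili has d. Dozili preserves d here (none of its changes turn any other segment into d), so the proto-segment is *d.
Continuing position by position gives *dopayug; check it forward:
Kadenu: *dopayug > dopeyug > topeyug  (by vowel merger, unconditioned shift)
Dozili: start from *dopayug.
  rule 1: no change — dopayug
  rule 2 (unconditioned shift): dopayug → dofayug
  rule 3 (vowel merger): dofayug → dofoyug
  ⇒ Dozili dofoyug
No other proto-form is consistent with every reflex, so the reconstruction is *dopayug.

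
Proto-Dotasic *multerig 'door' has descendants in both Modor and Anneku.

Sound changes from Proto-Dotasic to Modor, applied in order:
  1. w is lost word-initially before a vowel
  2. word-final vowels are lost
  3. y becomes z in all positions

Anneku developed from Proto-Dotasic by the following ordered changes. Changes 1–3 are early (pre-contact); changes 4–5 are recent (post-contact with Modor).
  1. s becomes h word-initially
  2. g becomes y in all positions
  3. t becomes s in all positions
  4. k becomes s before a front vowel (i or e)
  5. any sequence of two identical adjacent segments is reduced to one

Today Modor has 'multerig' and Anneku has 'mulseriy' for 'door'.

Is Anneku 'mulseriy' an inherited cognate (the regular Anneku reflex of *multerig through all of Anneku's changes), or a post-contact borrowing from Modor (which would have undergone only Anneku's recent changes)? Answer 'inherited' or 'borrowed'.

inherited

If inherited, *multerig would pass through all of Anneku's changes:
Anneku: *multerig
  multerig (rule 1 does not apply)
  multerig → multeriy   [unconditioned shift]
  multeriy → mulseriy   [unconditioned shift]
  mulseriy (rule 4 does not apply)
  mulseriy (rule 5 does not apply)
  giving Anneku mulseriy.
If borrowed from Modor 'multerig' after the early changes, it would undergo only the recent ones:
  rule 4 (palatalisation): no change (multerig)
  rule 5 (degemination): no change (multerig)
  ⇒ as a loan: multerig
Anneku 'mulseriy' matches the inherited outcome exactly, so it is an inherited cognate, not a loan.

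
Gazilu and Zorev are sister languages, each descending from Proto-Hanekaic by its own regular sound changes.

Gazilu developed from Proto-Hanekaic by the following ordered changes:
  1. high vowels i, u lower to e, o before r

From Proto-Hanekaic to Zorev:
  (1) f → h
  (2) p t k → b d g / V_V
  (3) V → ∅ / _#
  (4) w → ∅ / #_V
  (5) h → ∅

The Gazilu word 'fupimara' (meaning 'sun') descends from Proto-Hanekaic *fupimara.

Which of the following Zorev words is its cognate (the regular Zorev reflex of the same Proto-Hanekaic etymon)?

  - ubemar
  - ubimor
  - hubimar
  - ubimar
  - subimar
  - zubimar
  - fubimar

Zorev: start from *fupimara.
  rule 1 (unconditioned shift): fupimara → hupimara
  rule 2 (intervocalic voicing): hupimara → hubimara
  rule 3 (apocope): hubimara → hubimar
  rule 4: no change — hubimar
  rule 5 (h-loss): hubimar → ubimar
  ⇒ Zorev ubimar
The other candidates each miss or misapply at least one Zorev change.

ubimar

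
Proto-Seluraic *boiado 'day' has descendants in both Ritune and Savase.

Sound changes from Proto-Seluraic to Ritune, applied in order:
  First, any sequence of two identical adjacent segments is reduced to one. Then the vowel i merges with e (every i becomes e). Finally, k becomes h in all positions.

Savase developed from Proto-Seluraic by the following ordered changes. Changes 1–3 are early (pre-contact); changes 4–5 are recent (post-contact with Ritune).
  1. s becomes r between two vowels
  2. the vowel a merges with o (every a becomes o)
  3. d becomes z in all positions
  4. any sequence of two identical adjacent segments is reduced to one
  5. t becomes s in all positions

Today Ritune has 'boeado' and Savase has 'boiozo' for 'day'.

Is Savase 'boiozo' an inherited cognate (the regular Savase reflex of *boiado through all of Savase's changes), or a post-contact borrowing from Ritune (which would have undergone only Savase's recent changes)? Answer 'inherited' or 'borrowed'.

inherited

If inherited, *boiado would pass through all of Savase's changes:
Savase: *boiado
  boiado (rule 1 does not apply)
  boiado → boiodo   [vowel merger]
  boiodo → boiozo   [unconditioned shift]
  boiozo (rule 4 does not apply)
  boiozo (rule 5 does not apply)
  giving Savase boiozo.
If borrowed from Ritune 'boeado' after the early changes, it would undergo only the recent ones:
  rule 4 (degemination): no change (boeado)
  rule 5 (unconditioned shift): no change (boeado)
  ⇒ as a loan: boeado
Savase 'boiozo' matches the inherited outcome exactly, so it is an inherited cognate, not a loan.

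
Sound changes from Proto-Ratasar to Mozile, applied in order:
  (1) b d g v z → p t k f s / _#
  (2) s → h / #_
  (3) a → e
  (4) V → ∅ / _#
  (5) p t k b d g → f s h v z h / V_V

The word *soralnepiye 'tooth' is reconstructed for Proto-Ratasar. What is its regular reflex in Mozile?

horelnefiy

Mozile: *soralnepiye > horalnepiye > horelnepiye > horelnepiy > horelnefiy  (by debuccalisation, vowel merger, apocope, intervocalic lenition)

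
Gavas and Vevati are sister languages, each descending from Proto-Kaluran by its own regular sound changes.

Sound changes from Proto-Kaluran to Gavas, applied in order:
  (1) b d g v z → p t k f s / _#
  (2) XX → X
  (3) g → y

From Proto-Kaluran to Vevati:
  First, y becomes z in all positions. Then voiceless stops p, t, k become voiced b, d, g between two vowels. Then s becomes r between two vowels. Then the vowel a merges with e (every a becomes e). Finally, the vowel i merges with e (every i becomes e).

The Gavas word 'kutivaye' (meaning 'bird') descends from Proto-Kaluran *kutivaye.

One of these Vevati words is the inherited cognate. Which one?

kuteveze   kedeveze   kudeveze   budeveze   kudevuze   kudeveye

Vevati: start from *kutivaye.
  rule 1 (unconditioned shift): kutivaye → kutivaze
  rule 2 (intervocalic voicing): kutivaze → kudivaze
  rule 3: no change — kudivaze
  rule 4 (vowel merger): kudivaze → kudiveze
  rule 5 (vowel merger): kudiveze → kudeveze
  ⇒ Vevati kudeveze
Only 'kudeveze' matches the regular Vevati development of *kutivaye.

kudeveze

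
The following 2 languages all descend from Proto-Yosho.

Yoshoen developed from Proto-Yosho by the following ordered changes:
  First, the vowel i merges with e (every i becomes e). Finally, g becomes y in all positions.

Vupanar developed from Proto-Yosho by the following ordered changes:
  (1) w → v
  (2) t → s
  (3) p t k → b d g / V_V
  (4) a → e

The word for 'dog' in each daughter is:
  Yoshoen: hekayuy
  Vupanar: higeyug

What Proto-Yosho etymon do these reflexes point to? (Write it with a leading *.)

*hikayug

Position 7: Yoshoen has y, Vupanar has g. Taking the neighbouring segments as reconstructed: Yoshoen y could go back to *g or *y; Vupanar g can only go back to *g — the one source consistent with every daughter is *g.
Position 4: Yoshoen has a, Vupanar has e. Yoshoen preserves a here (none of its changes turn any other segment into a), so the proto-segment is *a.
Position 2: Yoshoen has e, Vupanar has i. Vupanar preserves i here (none of its changes turn any other segment into i), so the proto-segment is *i.
Continuing position by position gives *hikayug; check it forward:
Yoshoen: start from *hikayug.
  rule 1 (vowel merger): hikayug → hekayug
  rule 2 (unconditioned shift): hekayug → hekayuy
  ⇒ Yoshoen hekayuy
Vupanar: *hikayug
  hikayug (rule 1 does not apply)
  hikayug (rule 2 does not apply)
  hikayug → higayug   [intervocalic voicing]
  higayug → higeyug   [vowel merger]
  giving Vupanar higeyug.
*hikayug is the unique common source.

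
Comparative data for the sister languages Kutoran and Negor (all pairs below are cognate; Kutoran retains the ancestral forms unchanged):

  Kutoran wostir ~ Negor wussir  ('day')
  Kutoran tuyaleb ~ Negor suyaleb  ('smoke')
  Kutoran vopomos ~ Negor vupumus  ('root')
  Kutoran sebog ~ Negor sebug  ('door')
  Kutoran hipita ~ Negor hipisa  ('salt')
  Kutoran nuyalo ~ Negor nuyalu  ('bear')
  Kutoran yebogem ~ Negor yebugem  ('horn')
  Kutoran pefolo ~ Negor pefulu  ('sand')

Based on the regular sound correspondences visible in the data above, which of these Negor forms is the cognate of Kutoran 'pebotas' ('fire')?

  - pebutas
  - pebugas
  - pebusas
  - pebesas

wostir ~ wussir, vopomos ~ vupumus — Kutoran o corresponds to Negor u after a consonant, before a consonant other than r, m, n, p, b, f, v.
hipita ~ hipisa — Kutoran t corresponds to Negor s between vowels (before a back vowel).
Applying these to Kutoran 'pebotas':
  pebotas → pebutas   (o→u after a consonant, before a consonant other than r, m, n, p, b, f, v)
  pebutas → pebusas   (t→s between vowels (before a back vowel))
So the Negor cognate is 'pebusas'.

pebusas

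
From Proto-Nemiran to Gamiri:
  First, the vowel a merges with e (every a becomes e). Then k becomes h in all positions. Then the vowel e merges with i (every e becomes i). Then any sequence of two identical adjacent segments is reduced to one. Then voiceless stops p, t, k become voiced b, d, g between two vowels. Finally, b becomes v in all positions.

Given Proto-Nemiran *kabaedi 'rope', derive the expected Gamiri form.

Gamiri: *kabaedi
  kabaedi → kebeedi   [vowel merger]
  kebeedi → hebeedi   [unconditioned shift]
  hebeedi → hibiidi   [vowel merger]
  hibiidi → hibidi   [degemination]
  hibidi (rule 5 does not apply)
  hibidi → hividi   [unconditioned shift]
  giving Gamiri hividi.

hividi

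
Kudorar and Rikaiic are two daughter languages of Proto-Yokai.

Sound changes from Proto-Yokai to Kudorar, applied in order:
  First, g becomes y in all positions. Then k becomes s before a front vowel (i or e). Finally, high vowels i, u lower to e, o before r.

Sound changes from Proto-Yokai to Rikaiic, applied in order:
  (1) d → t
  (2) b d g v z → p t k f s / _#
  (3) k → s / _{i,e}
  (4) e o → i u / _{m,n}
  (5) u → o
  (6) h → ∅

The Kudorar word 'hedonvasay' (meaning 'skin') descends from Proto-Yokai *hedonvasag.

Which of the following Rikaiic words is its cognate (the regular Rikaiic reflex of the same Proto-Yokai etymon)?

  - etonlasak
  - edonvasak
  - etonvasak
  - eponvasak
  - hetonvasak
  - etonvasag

Rikaiic: start from *hedonvasag.
  rule 1 (unconditioned shift): hedonvasag → hetonvasag
  rule 2 (final devoicing): hetonvasag → hetonvasak
  rule 3: no change — hetonvasak
  rule 4 (pre-nasal raising): hetonvasak → hetunvasak
  rule 5 (vowel merger): hetunvasak → hetonvasak
  rule 6 (h-loss): hetonvasak → etonvasak
  ⇒ Rikaiic etonvasak

etonvasak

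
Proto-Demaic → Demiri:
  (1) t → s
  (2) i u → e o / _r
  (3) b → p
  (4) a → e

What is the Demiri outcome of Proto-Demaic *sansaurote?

Demiri: *sansaurote
  sansaurote → sansaurose   [unconditioned shift]
  sansaurose → sansaorose   [pre-rhotic lowering]
  sansaorose (rule 3 does not apply)
  sansaorose → senseorose   [vowel merger]
  giving Demiri senseorose.

senseorose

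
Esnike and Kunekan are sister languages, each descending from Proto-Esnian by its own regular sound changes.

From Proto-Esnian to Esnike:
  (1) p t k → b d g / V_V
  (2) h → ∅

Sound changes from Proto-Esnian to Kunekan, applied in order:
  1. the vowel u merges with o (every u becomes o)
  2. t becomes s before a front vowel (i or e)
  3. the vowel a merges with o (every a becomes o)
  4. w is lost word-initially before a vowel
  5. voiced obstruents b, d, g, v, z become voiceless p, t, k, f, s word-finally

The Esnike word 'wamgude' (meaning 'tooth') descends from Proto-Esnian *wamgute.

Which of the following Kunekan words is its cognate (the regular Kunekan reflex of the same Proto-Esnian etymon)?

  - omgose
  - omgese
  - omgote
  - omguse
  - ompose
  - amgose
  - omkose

Kunekan: start from *wamgute.
  rule 1 (vowel merger): wamgute → wamgote
  rule 2 (palatalisation): wamgote → wamgose
  rule 3 (vowel merger): wamgose → womgose
  rule 4 (glide loss): womgose → omgose
  rule 5: no change — omgose
  ⇒ Kunekan omgose
The other candidates each miss or misapply at least one Kunekan change.

omgose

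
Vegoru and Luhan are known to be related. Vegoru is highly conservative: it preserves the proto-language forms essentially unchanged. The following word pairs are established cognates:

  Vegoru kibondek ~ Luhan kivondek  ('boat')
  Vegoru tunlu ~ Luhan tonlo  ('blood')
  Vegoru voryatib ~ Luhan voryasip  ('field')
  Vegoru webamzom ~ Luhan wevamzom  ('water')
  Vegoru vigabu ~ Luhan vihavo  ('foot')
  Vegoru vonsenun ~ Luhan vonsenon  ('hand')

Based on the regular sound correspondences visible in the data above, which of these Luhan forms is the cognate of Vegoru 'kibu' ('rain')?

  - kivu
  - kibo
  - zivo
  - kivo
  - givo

kivo

vigabu ~ vihavo — Vegoru b corresponds to Luhan v between vowels (before a back vowel).
tunlu ~ tonlo, vigabu ~ vihavo — Vegoru u corresponds to Luhan o word-finally.
Applying these to Vegoru 'kibu':
  kibu → kivu   (b→v between vowels (before a back vowel))
  kivu → kivo   (u→o word-finally)
So the Luhan cognate is 'kivo'.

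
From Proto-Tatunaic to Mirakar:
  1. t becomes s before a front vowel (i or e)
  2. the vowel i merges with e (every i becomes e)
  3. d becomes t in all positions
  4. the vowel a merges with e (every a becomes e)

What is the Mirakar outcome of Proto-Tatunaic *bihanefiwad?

Mirakar: *bihanefiwad
  bihanefiwad (rule 1 does not apply)
  bihanefiwad → behanefewad   [vowel merger]
  behanefewad → behanefewat   [unconditioned shift]
  behanefewat → behenefewet   [vowel merger]
  giving Mirakar behenefewet.

behenefewet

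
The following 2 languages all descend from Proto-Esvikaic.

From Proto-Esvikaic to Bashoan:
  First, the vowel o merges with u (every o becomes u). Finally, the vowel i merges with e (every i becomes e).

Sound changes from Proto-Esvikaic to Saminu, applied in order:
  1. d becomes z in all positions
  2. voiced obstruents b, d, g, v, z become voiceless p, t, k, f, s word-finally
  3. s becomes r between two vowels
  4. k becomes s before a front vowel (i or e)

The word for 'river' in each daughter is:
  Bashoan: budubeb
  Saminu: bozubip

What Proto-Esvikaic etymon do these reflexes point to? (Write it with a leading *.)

Position 6: Bashoan has e, Saminu has i. Saminu preserves i here (none of its changes turn any other segment into i), so the proto-segment is *i.
Position 7: Bashoan has b, Saminu has p. Bashoan preserves b here (none of its changes turn any other segment into b), so the proto-segment is *b.
Position 2: Bashoan has u, Saminu has o. Saminu preserves o here (none of its changes turn any other segment into o), so the proto-segment is *o.
Verify the candidate proto-form against each daughter:
Bashoan: *bodubib
  bodubib → budubib   [vowel merger]
  budubib → budubeb   [vowel merger]
  giving Bashoan budubeb.
Saminu: start from *bodubib.
  rule 1 (unconditioned shift): bodubib → bozubib
  rule 2 (final devoicing): bozubib → bozubip
  rule 3: no change — bozubip
  rule 4: no change — bozubip
  ⇒ Saminu bozubip
Only *bodubib yields all of Bashoan budubeb, Saminu bozubip.

*bodubib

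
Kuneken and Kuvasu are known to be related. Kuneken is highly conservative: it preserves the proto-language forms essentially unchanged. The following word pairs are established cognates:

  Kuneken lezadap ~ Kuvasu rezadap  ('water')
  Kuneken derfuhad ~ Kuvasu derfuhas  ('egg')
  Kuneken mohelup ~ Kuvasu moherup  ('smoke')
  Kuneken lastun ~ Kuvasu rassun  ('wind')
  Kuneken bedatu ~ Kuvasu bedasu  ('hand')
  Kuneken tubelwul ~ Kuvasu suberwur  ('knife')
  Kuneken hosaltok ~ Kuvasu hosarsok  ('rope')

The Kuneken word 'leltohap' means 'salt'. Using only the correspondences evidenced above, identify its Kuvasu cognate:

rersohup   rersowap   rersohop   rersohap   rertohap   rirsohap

rersohap

lezadap ~ rezadap — Kuneken l corresponds to Kuvasu r word-initially before a front vowel.
tubelwul ~ suberwur, hosaltok ~ hosarsok — Kuneken l corresponds to Kuvasu r after a vowel, before a consonant other than r, m, n, p, b, f, v.
hosaltok ~ hosarsok — Kuneken t corresponds to Kuvasu s after a consonant, before a back vowel.
Applying these to Kuneken 'leltohap':
  leltohap → reltohap   (l→r word-initially before a front vowel)
  reltohap → rertohap   (l→r after a vowel, before a consonant other than r, m, n, p, b, f, v)
  rertohap → rersohap   (t→s after a consonant, before a back vowel)
So the Kuvasu cognate is 'rersohap'.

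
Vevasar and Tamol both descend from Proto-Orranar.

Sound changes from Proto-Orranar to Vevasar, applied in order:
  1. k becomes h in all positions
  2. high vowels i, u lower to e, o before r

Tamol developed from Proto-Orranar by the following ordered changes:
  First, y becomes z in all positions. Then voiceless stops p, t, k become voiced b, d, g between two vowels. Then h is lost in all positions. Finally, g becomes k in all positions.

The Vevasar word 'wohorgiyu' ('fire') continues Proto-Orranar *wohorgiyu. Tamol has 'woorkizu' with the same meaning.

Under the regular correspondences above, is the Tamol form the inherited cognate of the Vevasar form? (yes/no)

yes

Derive the expected Tamol reflex of *wohorgiyu:
Tamol: start from *wohorgiyu.
  rule 1 (unconditioned shift): wohorgiyu → wohorgizu
  rule 2: no change — wohorgizu
  rule 3 (h-loss): wohorgizu → woorgizu
  rule 4 (unconditioned shift): woorgizu → woorkizu
  ⇒ Tamol woorkizu
Tamol 'woorkizu' matches the regular reflex exactly, so the pair is cognate.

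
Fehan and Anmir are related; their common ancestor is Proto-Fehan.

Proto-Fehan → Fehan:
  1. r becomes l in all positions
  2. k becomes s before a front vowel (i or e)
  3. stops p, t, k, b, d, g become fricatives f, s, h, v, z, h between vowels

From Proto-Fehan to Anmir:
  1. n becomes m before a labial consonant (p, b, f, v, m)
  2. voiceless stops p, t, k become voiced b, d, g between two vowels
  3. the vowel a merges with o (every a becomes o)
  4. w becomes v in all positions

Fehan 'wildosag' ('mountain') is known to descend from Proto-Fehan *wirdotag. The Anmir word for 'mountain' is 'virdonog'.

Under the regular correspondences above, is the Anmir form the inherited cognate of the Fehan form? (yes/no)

Derive the expected Anmir reflex of *wirdotag:
Anmir: *wirdotag
  wirdotag (rule 1 does not apply)
  wirdotag → wirdodag   [intervocalic voicing]
  wirdodag → wirdodog   [vowel merger]
  wirdodog → virdodog   [unconditioned shift]
  giving Anmir virdodog.
The regular Anmir reflex would be 'virdodog', but the attested form is 'virdonog'. The correspondence is irregular, so they are not cognates (the Anmir form has a different source).

no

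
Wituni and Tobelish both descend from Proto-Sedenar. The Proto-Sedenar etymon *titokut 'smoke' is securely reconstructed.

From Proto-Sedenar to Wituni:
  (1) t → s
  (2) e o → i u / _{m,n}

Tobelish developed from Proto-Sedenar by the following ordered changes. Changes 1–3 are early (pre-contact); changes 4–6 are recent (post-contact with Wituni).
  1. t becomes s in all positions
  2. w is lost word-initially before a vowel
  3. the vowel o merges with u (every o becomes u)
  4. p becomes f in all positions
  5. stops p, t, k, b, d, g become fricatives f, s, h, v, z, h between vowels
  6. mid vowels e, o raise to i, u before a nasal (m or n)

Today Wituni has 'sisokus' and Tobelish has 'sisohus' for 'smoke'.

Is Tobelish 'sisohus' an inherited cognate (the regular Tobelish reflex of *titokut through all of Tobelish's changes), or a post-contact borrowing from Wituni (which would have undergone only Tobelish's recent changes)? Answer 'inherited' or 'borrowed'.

borrowed

If inherited, *titokut would pass through all of Tobelish's changes:
Tobelish: *titokut
  titokut → sisokus   [unconditioned shift]
  sisokus (rule 2 does not apply)
  sisokus → sisukus   [vowel merger]
  sisukus (rule 4 does not apply)
  sisukus → sisuhus   [intervocalic lenition]
  sisuhus (rule 6 does not apply)
  giving Tobelish sisuhus.
If borrowed from Wituni 'sisokus' after the early changes, it would undergo only the recent ones:
  rule 4 (unconditioned shift): no change (sisokus)
  rule 5 (intervocalic lenition): sisokus → sisohus
  rule 6 (pre-nasal raising): no change (sisohus)
  ⇒ as a loan: sisohus
Tobelish 'sisohus' matches the loan outcome 'sisohus', not the inherited 'sisuhus' — it skipped the early Tobelish changes, so it was borrowed from Wituni.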